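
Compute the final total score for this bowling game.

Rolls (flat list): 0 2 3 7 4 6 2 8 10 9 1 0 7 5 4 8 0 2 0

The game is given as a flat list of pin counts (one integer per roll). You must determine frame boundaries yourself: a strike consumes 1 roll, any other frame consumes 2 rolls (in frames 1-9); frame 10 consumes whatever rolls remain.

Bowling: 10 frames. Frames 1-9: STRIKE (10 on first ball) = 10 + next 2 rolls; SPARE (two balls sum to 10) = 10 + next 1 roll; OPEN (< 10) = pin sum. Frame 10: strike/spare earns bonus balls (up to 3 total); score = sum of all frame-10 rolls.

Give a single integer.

Frame 1: OPEN (0+2=2). Cumulative: 2
Frame 2: SPARE (3+7=10). 10 + next roll (4) = 14. Cumulative: 16
Frame 3: SPARE (4+6=10). 10 + next roll (2) = 12. Cumulative: 28
Frame 4: SPARE (2+8=10). 10 + next roll (10) = 20. Cumulative: 48
Frame 5: STRIKE. 10 + next two rolls (9+1) = 20. Cumulative: 68
Frame 6: SPARE (9+1=10). 10 + next roll (0) = 10. Cumulative: 78
Frame 7: OPEN (0+7=7). Cumulative: 85
Frame 8: OPEN (5+4=9). Cumulative: 94
Frame 9: OPEN (8+0=8). Cumulative: 102
Frame 10: OPEN. Sum of all frame-10 rolls (2+0) = 2. Cumulative: 104

Answer: 104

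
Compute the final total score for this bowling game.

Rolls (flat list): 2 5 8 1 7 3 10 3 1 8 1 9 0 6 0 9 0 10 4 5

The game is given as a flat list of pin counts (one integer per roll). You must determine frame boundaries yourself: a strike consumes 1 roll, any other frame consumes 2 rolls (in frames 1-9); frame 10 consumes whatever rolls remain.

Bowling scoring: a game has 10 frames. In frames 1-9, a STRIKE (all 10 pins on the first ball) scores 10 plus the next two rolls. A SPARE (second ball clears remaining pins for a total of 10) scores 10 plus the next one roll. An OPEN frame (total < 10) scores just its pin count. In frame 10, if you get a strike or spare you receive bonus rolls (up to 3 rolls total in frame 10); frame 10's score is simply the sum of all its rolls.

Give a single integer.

Answer: 106

Derivation:
Frame 1: OPEN (2+5=7). Cumulative: 7
Frame 2: OPEN (8+1=9). Cumulative: 16
Frame 3: SPARE (7+3=10). 10 + next roll (10) = 20. Cumulative: 36
Frame 4: STRIKE. 10 + next two rolls (3+1) = 14. Cumulative: 50
Frame 5: OPEN (3+1=4). Cumulative: 54
Frame 6: OPEN (8+1=9). Cumulative: 63
Frame 7: OPEN (9+0=9). Cumulative: 72
Frame 8: OPEN (6+0=6). Cumulative: 78
Frame 9: OPEN (9+0=9). Cumulative: 87
Frame 10: STRIKE. Sum of all frame-10 rolls (10+4+5) = 19. Cumulative: 106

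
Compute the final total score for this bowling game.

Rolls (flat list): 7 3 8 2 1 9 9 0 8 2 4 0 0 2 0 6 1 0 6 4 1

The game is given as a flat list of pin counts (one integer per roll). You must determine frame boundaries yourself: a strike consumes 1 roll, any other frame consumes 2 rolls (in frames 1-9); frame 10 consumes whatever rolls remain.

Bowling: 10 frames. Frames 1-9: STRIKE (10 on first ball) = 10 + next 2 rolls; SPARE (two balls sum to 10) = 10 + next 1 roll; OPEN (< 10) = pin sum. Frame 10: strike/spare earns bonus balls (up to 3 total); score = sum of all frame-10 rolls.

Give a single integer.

Answer: 95

Derivation:
Frame 1: SPARE (7+3=10). 10 + next roll (8) = 18. Cumulative: 18
Frame 2: SPARE (8+2=10). 10 + next roll (1) = 11. Cumulative: 29
Frame 3: SPARE (1+9=10). 10 + next roll (9) = 19. Cumulative: 48
Frame 4: OPEN (9+0=9). Cumulative: 57
Frame 5: SPARE (8+2=10). 10 + next roll (4) = 14. Cumulative: 71
Frame 6: OPEN (4+0=4). Cumulative: 75
Frame 7: OPEN (0+2=2). Cumulative: 77
Frame 8: OPEN (0+6=6). Cumulative: 83
Frame 9: OPEN (1+0=1). Cumulative: 84
Frame 10: SPARE. Sum of all frame-10 rolls (6+4+1) = 11. Cumulative: 95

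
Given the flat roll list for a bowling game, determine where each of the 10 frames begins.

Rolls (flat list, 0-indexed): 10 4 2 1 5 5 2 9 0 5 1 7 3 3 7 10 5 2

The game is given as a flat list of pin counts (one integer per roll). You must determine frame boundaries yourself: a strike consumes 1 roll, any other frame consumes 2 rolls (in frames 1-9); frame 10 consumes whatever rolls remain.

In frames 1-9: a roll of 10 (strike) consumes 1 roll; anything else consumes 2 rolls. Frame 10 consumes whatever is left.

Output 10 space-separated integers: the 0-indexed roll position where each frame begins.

Answer: 0 1 3 5 7 9 11 13 15 16

Derivation:
Frame 1 starts at roll index 0: roll=10 (strike), consumes 1 roll
Frame 2 starts at roll index 1: rolls=4,2 (sum=6), consumes 2 rolls
Frame 3 starts at roll index 3: rolls=1,5 (sum=6), consumes 2 rolls
Frame 4 starts at roll index 5: rolls=5,2 (sum=7), consumes 2 rolls
Frame 5 starts at roll index 7: rolls=9,0 (sum=9), consumes 2 rolls
Frame 6 starts at roll index 9: rolls=5,1 (sum=6), consumes 2 rolls
Frame 7 starts at roll index 11: rolls=7,3 (sum=10), consumes 2 rolls
Frame 8 starts at roll index 13: rolls=3,7 (sum=10), consumes 2 rolls
Frame 9 starts at roll index 15: roll=10 (strike), consumes 1 roll
Frame 10 starts at roll index 16: 2 remaining rolls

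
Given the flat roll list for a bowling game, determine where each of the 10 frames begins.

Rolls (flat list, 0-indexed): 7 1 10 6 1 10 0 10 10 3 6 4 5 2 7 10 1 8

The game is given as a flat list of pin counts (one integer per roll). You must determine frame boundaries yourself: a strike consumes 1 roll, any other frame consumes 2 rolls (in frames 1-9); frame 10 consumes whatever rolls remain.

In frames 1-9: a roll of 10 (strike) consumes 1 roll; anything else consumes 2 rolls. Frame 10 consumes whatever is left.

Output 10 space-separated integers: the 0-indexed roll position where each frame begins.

Frame 1 starts at roll index 0: rolls=7,1 (sum=8), consumes 2 rolls
Frame 2 starts at roll index 2: roll=10 (strike), consumes 1 roll
Frame 3 starts at roll index 3: rolls=6,1 (sum=7), consumes 2 rolls
Frame 4 starts at roll index 5: roll=10 (strike), consumes 1 roll
Frame 5 starts at roll index 6: rolls=0,10 (sum=10), consumes 2 rolls
Frame 6 starts at roll index 8: roll=10 (strike), consumes 1 roll
Frame 7 starts at roll index 9: rolls=3,6 (sum=9), consumes 2 rolls
Frame 8 starts at roll index 11: rolls=4,5 (sum=9), consumes 2 rolls
Frame 9 starts at roll index 13: rolls=2,7 (sum=9), consumes 2 rolls
Frame 10 starts at roll index 15: 3 remaining rolls

Answer: 0 2 3 5 6 8 9 11 13 15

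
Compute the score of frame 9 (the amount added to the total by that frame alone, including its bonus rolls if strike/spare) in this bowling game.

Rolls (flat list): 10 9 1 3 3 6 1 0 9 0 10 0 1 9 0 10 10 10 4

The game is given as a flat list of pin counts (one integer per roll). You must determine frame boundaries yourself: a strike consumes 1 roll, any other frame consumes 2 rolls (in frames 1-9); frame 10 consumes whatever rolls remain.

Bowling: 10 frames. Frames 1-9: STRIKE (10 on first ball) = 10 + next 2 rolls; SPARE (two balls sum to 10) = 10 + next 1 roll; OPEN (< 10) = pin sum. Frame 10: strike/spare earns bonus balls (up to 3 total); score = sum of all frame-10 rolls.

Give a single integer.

Frame 1: STRIKE. 10 + next two rolls (9+1) = 20. Cumulative: 20
Frame 2: SPARE (9+1=10). 10 + next roll (3) = 13. Cumulative: 33
Frame 3: OPEN (3+3=6). Cumulative: 39
Frame 4: OPEN (6+1=7). Cumulative: 46
Frame 5: OPEN (0+9=9). Cumulative: 55
Frame 6: SPARE (0+10=10). 10 + next roll (0) = 10. Cumulative: 65
Frame 7: OPEN (0+1=1). Cumulative: 66
Frame 8: OPEN (9+0=9). Cumulative: 75
Frame 9: STRIKE. 10 + next two rolls (10+10) = 30. Cumulative: 105
Frame 10: STRIKE. Sum of all frame-10 rolls (10+10+4) = 24. Cumulative: 129

Answer: 30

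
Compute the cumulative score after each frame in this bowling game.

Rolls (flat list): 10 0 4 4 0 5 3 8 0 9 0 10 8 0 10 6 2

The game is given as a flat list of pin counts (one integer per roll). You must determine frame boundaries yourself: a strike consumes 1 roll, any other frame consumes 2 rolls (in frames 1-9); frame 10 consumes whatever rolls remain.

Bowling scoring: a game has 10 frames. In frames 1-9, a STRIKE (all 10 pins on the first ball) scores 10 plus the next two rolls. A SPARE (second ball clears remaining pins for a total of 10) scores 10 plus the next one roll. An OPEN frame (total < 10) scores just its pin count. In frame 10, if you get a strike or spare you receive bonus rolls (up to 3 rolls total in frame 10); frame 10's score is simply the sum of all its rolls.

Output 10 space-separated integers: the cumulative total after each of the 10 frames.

Frame 1: STRIKE. 10 + next two rolls (0+4) = 14. Cumulative: 14
Frame 2: OPEN (0+4=4). Cumulative: 18
Frame 3: OPEN (4+0=4). Cumulative: 22
Frame 4: OPEN (5+3=8). Cumulative: 30
Frame 5: OPEN (8+0=8). Cumulative: 38
Frame 6: OPEN (9+0=9). Cumulative: 47
Frame 7: STRIKE. 10 + next two rolls (8+0) = 18. Cumulative: 65
Frame 8: OPEN (8+0=8). Cumulative: 73
Frame 9: STRIKE. 10 + next two rolls (6+2) = 18. Cumulative: 91
Frame 10: OPEN. Sum of all frame-10 rolls (6+2) = 8. Cumulative: 99

Answer: 14 18 22 30 38 47 65 73 91 99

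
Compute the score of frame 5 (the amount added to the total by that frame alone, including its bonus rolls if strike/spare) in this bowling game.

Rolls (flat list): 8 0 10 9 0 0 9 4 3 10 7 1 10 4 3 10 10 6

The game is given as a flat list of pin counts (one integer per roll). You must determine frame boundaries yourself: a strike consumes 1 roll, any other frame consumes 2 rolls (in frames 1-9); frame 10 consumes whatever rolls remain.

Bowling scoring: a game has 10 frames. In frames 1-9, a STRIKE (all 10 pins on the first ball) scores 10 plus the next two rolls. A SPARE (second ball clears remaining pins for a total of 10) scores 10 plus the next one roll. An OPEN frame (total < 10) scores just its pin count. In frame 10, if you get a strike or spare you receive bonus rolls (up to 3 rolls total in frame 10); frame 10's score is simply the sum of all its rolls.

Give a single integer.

Answer: 7

Derivation:
Frame 1: OPEN (8+0=8). Cumulative: 8
Frame 2: STRIKE. 10 + next two rolls (9+0) = 19. Cumulative: 27
Frame 3: OPEN (9+0=9). Cumulative: 36
Frame 4: OPEN (0+9=9). Cumulative: 45
Frame 5: OPEN (4+3=7). Cumulative: 52
Frame 6: STRIKE. 10 + next two rolls (7+1) = 18. Cumulative: 70
Frame 7: OPEN (7+1=8). Cumulative: 78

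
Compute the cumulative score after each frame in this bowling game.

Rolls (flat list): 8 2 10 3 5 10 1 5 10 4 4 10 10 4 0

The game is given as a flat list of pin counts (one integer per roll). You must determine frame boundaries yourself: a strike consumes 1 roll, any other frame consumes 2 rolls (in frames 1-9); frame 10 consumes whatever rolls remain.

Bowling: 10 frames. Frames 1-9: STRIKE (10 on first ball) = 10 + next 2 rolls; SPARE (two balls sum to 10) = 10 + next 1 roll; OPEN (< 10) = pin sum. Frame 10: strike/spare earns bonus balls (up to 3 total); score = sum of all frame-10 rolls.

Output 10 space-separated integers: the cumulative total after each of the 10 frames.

Frame 1: SPARE (8+2=10). 10 + next roll (10) = 20. Cumulative: 20
Frame 2: STRIKE. 10 + next two rolls (3+5) = 18. Cumulative: 38
Frame 3: OPEN (3+5=8). Cumulative: 46
Frame 4: STRIKE. 10 + next two rolls (1+5) = 16. Cumulative: 62
Frame 5: OPEN (1+5=6). Cumulative: 68
Frame 6: STRIKE. 10 + next two rolls (4+4) = 18. Cumulative: 86
Frame 7: OPEN (4+4=8). Cumulative: 94
Frame 8: STRIKE. 10 + next two rolls (10+4) = 24. Cumulative: 118
Frame 9: STRIKE. 10 + next two rolls (4+0) = 14. Cumulative: 132
Frame 10: OPEN. Sum of all frame-10 rolls (4+0) = 4. Cumulative: 136

Answer: 20 38 46 62 68 86 94 118 132 136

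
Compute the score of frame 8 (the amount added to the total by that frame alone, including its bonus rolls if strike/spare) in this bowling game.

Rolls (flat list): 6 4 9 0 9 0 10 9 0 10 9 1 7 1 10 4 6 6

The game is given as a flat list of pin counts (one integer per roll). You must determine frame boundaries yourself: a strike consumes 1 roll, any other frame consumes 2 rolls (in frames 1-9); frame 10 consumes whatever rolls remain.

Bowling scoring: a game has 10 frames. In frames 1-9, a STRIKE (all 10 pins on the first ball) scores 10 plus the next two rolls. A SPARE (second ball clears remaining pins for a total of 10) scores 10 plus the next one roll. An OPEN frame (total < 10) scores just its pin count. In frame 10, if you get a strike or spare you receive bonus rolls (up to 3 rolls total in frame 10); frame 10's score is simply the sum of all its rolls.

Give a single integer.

Frame 1: SPARE (6+4=10). 10 + next roll (9) = 19. Cumulative: 19
Frame 2: OPEN (9+0=9). Cumulative: 28
Frame 3: OPEN (9+0=9). Cumulative: 37
Frame 4: STRIKE. 10 + next two rolls (9+0) = 19. Cumulative: 56
Frame 5: OPEN (9+0=9). Cumulative: 65
Frame 6: STRIKE. 10 + next two rolls (9+1) = 20. Cumulative: 85
Frame 7: SPARE (9+1=10). 10 + next roll (7) = 17. Cumulative: 102
Frame 8: OPEN (7+1=8). Cumulative: 110
Frame 9: STRIKE. 10 + next two rolls (4+6) = 20. Cumulative: 130
Frame 10: SPARE. Sum of all frame-10 rolls (4+6+6) = 16. Cumulative: 146

Answer: 8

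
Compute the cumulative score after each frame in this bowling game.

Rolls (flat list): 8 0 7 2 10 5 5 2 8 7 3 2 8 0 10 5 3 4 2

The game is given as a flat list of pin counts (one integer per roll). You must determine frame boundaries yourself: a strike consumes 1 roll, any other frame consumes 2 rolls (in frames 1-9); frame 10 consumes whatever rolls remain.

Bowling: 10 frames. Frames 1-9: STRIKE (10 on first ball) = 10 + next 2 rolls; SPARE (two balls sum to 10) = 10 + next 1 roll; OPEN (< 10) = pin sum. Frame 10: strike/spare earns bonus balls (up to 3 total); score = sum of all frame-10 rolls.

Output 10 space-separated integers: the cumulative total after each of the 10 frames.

Frame 1: OPEN (8+0=8). Cumulative: 8
Frame 2: OPEN (7+2=9). Cumulative: 17
Frame 3: STRIKE. 10 + next two rolls (5+5) = 20. Cumulative: 37
Frame 4: SPARE (5+5=10). 10 + next roll (2) = 12. Cumulative: 49
Frame 5: SPARE (2+8=10). 10 + next roll (7) = 17. Cumulative: 66
Frame 6: SPARE (7+3=10). 10 + next roll (2) = 12. Cumulative: 78
Frame 7: SPARE (2+8=10). 10 + next roll (0) = 10. Cumulative: 88
Frame 8: SPARE (0+10=10). 10 + next roll (5) = 15. Cumulative: 103
Frame 9: OPEN (5+3=8). Cumulative: 111
Frame 10: OPEN. Sum of all frame-10 rolls (4+2) = 6. Cumulative: 117

Answer: 8 17 37 49 66 78 88 103 111 117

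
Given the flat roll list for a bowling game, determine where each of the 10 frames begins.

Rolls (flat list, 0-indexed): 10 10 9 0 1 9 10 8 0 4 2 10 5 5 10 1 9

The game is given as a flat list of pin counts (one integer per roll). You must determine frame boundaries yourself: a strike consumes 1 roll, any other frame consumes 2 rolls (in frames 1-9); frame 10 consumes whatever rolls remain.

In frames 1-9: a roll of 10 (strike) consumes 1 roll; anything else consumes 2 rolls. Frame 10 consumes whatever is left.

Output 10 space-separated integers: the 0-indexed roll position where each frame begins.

Answer: 0 1 2 4 6 7 9 11 12 14

Derivation:
Frame 1 starts at roll index 0: roll=10 (strike), consumes 1 roll
Frame 2 starts at roll index 1: roll=10 (strike), consumes 1 roll
Frame 3 starts at roll index 2: rolls=9,0 (sum=9), consumes 2 rolls
Frame 4 starts at roll index 4: rolls=1,9 (sum=10), consumes 2 rolls
Frame 5 starts at roll index 6: roll=10 (strike), consumes 1 roll
Frame 6 starts at roll index 7: rolls=8,0 (sum=8), consumes 2 rolls
Frame 7 starts at roll index 9: rolls=4,2 (sum=6), consumes 2 rolls
Frame 8 starts at roll index 11: roll=10 (strike), consumes 1 roll
Frame 9 starts at roll index 12: rolls=5,5 (sum=10), consumes 2 rolls
Frame 10 starts at roll index 14: 3 remaining rolls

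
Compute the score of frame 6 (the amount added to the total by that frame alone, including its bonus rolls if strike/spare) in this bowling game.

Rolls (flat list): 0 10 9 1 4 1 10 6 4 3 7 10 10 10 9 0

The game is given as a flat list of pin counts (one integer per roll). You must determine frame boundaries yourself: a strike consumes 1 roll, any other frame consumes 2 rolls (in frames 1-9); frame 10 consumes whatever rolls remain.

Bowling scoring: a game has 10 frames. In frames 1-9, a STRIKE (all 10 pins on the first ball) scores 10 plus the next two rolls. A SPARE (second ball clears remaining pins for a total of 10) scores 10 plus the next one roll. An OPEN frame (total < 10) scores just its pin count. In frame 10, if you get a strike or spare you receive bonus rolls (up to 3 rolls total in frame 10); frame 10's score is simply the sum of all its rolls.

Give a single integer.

Frame 1: SPARE (0+10=10). 10 + next roll (9) = 19. Cumulative: 19
Frame 2: SPARE (9+1=10). 10 + next roll (4) = 14. Cumulative: 33
Frame 3: OPEN (4+1=5). Cumulative: 38
Frame 4: STRIKE. 10 + next two rolls (6+4) = 20. Cumulative: 58
Frame 5: SPARE (6+4=10). 10 + next roll (3) = 13. Cumulative: 71
Frame 6: SPARE (3+7=10). 10 + next roll (10) = 20. Cumulative: 91
Frame 7: STRIKE. 10 + next two rolls (10+10) = 30. Cumulative: 121
Frame 8: STRIKE. 10 + next two rolls (10+9) = 29. Cumulative: 150

Answer: 20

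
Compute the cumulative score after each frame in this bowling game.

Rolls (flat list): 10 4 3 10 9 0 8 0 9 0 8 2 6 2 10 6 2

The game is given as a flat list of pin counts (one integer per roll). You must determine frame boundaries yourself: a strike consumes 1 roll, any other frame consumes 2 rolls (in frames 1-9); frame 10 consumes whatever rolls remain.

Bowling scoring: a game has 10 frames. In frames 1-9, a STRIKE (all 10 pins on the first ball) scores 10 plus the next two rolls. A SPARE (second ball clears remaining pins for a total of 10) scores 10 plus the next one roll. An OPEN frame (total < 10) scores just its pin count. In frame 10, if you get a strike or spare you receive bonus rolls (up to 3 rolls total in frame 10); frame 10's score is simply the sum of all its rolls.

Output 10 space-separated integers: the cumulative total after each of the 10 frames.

Frame 1: STRIKE. 10 + next two rolls (4+3) = 17. Cumulative: 17
Frame 2: OPEN (4+3=7). Cumulative: 24
Frame 3: STRIKE. 10 + next two rolls (9+0) = 19. Cumulative: 43
Frame 4: OPEN (9+0=9). Cumulative: 52
Frame 5: OPEN (8+0=8). Cumulative: 60
Frame 6: OPEN (9+0=9). Cumulative: 69
Frame 7: SPARE (8+2=10). 10 + next roll (6) = 16. Cumulative: 85
Frame 8: OPEN (6+2=8). Cumulative: 93
Frame 9: STRIKE. 10 + next two rolls (6+2) = 18. Cumulative: 111
Frame 10: OPEN. Sum of all frame-10 rolls (6+2) = 8. Cumulative: 119

Answer: 17 24 43 52 60 69 85 93 111 119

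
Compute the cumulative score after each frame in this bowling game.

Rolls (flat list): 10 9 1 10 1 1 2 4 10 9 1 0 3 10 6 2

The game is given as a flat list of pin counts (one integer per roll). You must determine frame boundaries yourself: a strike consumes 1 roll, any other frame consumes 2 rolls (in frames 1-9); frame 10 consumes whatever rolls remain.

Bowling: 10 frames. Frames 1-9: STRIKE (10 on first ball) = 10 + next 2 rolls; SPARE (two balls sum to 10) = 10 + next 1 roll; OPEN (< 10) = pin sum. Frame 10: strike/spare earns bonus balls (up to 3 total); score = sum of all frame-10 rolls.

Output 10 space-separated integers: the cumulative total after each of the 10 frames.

Frame 1: STRIKE. 10 + next two rolls (9+1) = 20. Cumulative: 20
Frame 2: SPARE (9+1=10). 10 + next roll (10) = 20. Cumulative: 40
Frame 3: STRIKE. 10 + next two rolls (1+1) = 12. Cumulative: 52
Frame 4: OPEN (1+1=2). Cumulative: 54
Frame 5: OPEN (2+4=6). Cumulative: 60
Frame 6: STRIKE. 10 + next two rolls (9+1) = 20. Cumulative: 80
Frame 7: SPARE (9+1=10). 10 + next roll (0) = 10. Cumulative: 90
Frame 8: OPEN (0+3=3). Cumulative: 93
Frame 9: STRIKE. 10 + next two rolls (6+2) = 18. Cumulative: 111
Frame 10: OPEN. Sum of all frame-10 rolls (6+2) = 8. Cumulative: 119

Answer: 20 40 52 54 60 80 90 93 111 119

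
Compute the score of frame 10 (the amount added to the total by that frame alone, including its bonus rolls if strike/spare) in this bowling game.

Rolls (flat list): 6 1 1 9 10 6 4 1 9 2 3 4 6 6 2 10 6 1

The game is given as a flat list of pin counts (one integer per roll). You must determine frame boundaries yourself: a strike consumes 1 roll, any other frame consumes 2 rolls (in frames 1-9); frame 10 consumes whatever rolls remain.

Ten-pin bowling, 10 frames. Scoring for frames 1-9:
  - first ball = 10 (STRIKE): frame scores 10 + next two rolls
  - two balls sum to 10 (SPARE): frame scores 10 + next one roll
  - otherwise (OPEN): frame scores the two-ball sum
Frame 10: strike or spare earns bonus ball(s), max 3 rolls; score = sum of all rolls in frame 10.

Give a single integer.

Frame 1: OPEN (6+1=7). Cumulative: 7
Frame 2: SPARE (1+9=10). 10 + next roll (10) = 20. Cumulative: 27
Frame 3: STRIKE. 10 + next two rolls (6+4) = 20. Cumulative: 47
Frame 4: SPARE (6+4=10). 10 + next roll (1) = 11. Cumulative: 58
Frame 5: SPARE (1+9=10). 10 + next roll (2) = 12. Cumulative: 70
Frame 6: OPEN (2+3=5). Cumulative: 75
Frame 7: SPARE (4+6=10). 10 + next roll (6) = 16. Cumulative: 91
Frame 8: OPEN (6+2=8). Cumulative: 99
Frame 9: STRIKE. 10 + next two rolls (6+1) = 17. Cumulative: 116
Frame 10: OPEN. Sum of all frame-10 rolls (6+1) = 7. Cumulative: 123

Answer: 7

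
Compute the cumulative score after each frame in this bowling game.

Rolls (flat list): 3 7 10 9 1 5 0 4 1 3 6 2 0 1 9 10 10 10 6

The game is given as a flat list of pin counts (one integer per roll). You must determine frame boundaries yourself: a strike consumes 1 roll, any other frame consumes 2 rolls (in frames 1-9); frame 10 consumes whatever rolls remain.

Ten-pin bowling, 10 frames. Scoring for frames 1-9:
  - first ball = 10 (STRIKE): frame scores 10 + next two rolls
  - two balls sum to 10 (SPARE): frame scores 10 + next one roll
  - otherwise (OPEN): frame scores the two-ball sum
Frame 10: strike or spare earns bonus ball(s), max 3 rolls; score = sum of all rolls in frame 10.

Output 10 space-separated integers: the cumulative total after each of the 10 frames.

Answer: 20 40 55 60 65 74 76 96 126 152

Derivation:
Frame 1: SPARE (3+7=10). 10 + next roll (10) = 20. Cumulative: 20
Frame 2: STRIKE. 10 + next two rolls (9+1) = 20. Cumulative: 40
Frame 3: SPARE (9+1=10). 10 + next roll (5) = 15. Cumulative: 55
Frame 4: OPEN (5+0=5). Cumulative: 60
Frame 5: OPEN (4+1=5). Cumulative: 65
Frame 6: OPEN (3+6=9). Cumulative: 74
Frame 7: OPEN (2+0=2). Cumulative: 76
Frame 8: SPARE (1+9=10). 10 + next roll (10) = 20. Cumulative: 96
Frame 9: STRIKE. 10 + next two rolls (10+10) = 30. Cumulative: 126
Frame 10: STRIKE. Sum of all frame-10 rolls (10+10+6) = 26. Cumulative: 152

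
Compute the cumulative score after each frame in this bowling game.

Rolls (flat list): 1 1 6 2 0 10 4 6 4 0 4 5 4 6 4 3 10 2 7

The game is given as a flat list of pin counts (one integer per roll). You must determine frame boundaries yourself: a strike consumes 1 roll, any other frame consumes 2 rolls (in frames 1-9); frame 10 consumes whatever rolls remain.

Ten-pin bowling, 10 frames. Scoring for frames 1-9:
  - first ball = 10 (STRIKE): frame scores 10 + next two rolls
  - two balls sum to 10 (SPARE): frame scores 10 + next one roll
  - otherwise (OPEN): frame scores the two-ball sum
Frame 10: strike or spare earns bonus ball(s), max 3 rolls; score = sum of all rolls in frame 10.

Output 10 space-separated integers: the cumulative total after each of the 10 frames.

Answer: 2 10 24 38 42 51 65 72 91 100

Derivation:
Frame 1: OPEN (1+1=2). Cumulative: 2
Frame 2: OPEN (6+2=8). Cumulative: 10
Frame 3: SPARE (0+10=10). 10 + next roll (4) = 14. Cumulative: 24
Frame 4: SPARE (4+6=10). 10 + next roll (4) = 14. Cumulative: 38
Frame 5: OPEN (4+0=4). Cumulative: 42
Frame 6: OPEN (4+5=9). Cumulative: 51
Frame 7: SPARE (4+6=10). 10 + next roll (4) = 14. Cumulative: 65
Frame 8: OPEN (4+3=7). Cumulative: 72
Frame 9: STRIKE. 10 + next two rolls (2+7) = 19. Cumulative: 91
Frame 10: OPEN. Sum of all frame-10 rolls (2+7) = 9. Cumulative: 100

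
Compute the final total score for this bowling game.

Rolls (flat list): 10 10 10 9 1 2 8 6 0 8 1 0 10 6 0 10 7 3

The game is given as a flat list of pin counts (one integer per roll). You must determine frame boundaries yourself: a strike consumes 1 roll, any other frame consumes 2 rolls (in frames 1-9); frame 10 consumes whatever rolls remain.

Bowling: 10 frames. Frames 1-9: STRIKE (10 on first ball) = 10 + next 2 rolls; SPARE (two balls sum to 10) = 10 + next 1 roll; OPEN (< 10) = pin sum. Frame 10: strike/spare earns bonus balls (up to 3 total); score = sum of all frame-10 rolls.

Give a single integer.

Answer: 164

Derivation:
Frame 1: STRIKE. 10 + next two rolls (10+10) = 30. Cumulative: 30
Frame 2: STRIKE. 10 + next two rolls (10+9) = 29. Cumulative: 59
Frame 3: STRIKE. 10 + next two rolls (9+1) = 20. Cumulative: 79
Frame 4: SPARE (9+1=10). 10 + next roll (2) = 12. Cumulative: 91
Frame 5: SPARE (2+8=10). 10 + next roll (6) = 16. Cumulative: 107
Frame 6: OPEN (6+0=6). Cumulative: 113
Frame 7: OPEN (8+1=9). Cumulative: 122
Frame 8: SPARE (0+10=10). 10 + next roll (6) = 16. Cumulative: 138
Frame 9: OPEN (6+0=6). Cumulative: 144
Frame 10: STRIKE. Sum of all frame-10 rolls (10+7+3) = 20. Cumulative: 164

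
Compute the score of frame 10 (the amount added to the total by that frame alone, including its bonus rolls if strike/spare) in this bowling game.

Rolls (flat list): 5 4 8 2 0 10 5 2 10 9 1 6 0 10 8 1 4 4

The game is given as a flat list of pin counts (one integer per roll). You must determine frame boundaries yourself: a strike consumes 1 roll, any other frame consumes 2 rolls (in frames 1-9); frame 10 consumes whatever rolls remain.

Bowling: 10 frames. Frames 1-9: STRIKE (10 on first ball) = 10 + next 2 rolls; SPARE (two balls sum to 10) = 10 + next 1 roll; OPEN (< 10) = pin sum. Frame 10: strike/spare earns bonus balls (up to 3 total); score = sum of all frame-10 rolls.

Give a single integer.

Answer: 8

Derivation:
Frame 1: OPEN (5+4=9). Cumulative: 9
Frame 2: SPARE (8+2=10). 10 + next roll (0) = 10. Cumulative: 19
Frame 3: SPARE (0+10=10). 10 + next roll (5) = 15. Cumulative: 34
Frame 4: OPEN (5+2=7). Cumulative: 41
Frame 5: STRIKE. 10 + next two rolls (9+1) = 20. Cumulative: 61
Frame 6: SPARE (9+1=10). 10 + next roll (6) = 16. Cumulative: 77
Frame 7: OPEN (6+0=6). Cumulative: 83
Frame 8: STRIKE. 10 + next two rolls (8+1) = 19. Cumulative: 102
Frame 9: OPEN (8+1=9). Cumulative: 111
Frame 10: OPEN. Sum of all frame-10 rolls (4+4) = 8. Cumulative: 119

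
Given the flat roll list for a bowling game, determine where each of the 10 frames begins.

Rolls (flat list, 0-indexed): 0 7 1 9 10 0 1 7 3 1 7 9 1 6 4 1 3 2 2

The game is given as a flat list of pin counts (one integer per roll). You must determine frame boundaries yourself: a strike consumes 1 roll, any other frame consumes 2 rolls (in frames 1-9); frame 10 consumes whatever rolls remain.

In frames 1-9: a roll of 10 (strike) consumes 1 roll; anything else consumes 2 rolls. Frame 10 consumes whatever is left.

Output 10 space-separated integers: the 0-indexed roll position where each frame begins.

Answer: 0 2 4 5 7 9 11 13 15 17

Derivation:
Frame 1 starts at roll index 0: rolls=0,7 (sum=7), consumes 2 rolls
Frame 2 starts at roll index 2: rolls=1,9 (sum=10), consumes 2 rolls
Frame 3 starts at roll index 4: roll=10 (strike), consumes 1 roll
Frame 4 starts at roll index 5: rolls=0,1 (sum=1), consumes 2 rolls
Frame 5 starts at roll index 7: rolls=7,3 (sum=10), consumes 2 rolls
Frame 6 starts at roll index 9: rolls=1,7 (sum=8), consumes 2 rolls
Frame 7 starts at roll index 11: rolls=9,1 (sum=10), consumes 2 rolls
Frame 8 starts at roll index 13: rolls=6,4 (sum=10), consumes 2 rolls
Frame 9 starts at roll index 15: rolls=1,3 (sum=4), consumes 2 rolls
Frame 10 starts at roll index 17: 2 remaining rolls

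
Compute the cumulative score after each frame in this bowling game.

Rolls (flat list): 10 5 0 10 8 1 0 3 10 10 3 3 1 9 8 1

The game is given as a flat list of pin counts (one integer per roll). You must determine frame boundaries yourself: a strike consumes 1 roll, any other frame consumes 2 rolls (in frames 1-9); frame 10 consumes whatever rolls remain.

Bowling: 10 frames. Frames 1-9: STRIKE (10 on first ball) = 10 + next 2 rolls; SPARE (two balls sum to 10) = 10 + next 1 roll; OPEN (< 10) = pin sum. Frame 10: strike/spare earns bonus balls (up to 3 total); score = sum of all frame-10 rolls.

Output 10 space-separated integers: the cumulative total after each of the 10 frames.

Frame 1: STRIKE. 10 + next two rolls (5+0) = 15. Cumulative: 15
Frame 2: OPEN (5+0=5). Cumulative: 20
Frame 3: STRIKE. 10 + next two rolls (8+1) = 19. Cumulative: 39
Frame 4: OPEN (8+1=9). Cumulative: 48
Frame 5: OPEN (0+3=3). Cumulative: 51
Frame 6: STRIKE. 10 + next two rolls (10+3) = 23. Cumulative: 74
Frame 7: STRIKE. 10 + next two rolls (3+3) = 16. Cumulative: 90
Frame 8: OPEN (3+3=6). Cumulative: 96
Frame 9: SPARE (1+9=10). 10 + next roll (8) = 18. Cumulative: 114
Frame 10: OPEN. Sum of all frame-10 rolls (8+1) = 9. Cumulative: 123

Answer: 15 20 39 48 51 74 90 96 114 123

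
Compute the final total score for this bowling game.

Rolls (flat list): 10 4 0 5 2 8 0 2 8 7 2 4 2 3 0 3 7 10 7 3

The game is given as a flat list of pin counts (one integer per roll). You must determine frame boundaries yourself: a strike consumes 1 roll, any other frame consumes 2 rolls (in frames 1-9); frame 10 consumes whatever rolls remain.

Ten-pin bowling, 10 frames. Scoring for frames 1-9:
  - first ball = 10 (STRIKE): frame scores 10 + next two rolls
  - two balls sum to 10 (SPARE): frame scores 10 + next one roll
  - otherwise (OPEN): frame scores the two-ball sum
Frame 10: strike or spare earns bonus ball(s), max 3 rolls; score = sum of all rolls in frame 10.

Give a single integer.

Answer: 108

Derivation:
Frame 1: STRIKE. 10 + next two rolls (4+0) = 14. Cumulative: 14
Frame 2: OPEN (4+0=4). Cumulative: 18
Frame 3: OPEN (5+2=7). Cumulative: 25
Frame 4: OPEN (8+0=8). Cumulative: 33
Frame 5: SPARE (2+8=10). 10 + next roll (7) = 17. Cumulative: 50
Frame 6: OPEN (7+2=9). Cumulative: 59
Frame 7: OPEN (4+2=6). Cumulative: 65
Frame 8: OPEN (3+0=3). Cumulative: 68
Frame 9: SPARE (3+7=10). 10 + next roll (10) = 20. Cumulative: 88
Frame 10: STRIKE. Sum of all frame-10 rolls (10+7+3) = 20. Cumulative: 108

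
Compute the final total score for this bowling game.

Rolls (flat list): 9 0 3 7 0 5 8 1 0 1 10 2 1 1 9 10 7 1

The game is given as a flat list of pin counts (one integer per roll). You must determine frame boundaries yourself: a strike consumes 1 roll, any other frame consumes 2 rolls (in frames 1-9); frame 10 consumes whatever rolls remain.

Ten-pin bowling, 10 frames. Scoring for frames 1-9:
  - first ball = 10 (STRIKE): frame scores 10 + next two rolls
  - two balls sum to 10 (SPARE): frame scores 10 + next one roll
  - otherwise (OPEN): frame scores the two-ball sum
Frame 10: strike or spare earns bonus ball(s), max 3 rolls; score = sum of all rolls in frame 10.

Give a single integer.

Answer: 96

Derivation:
Frame 1: OPEN (9+0=9). Cumulative: 9
Frame 2: SPARE (3+7=10). 10 + next roll (0) = 10. Cumulative: 19
Frame 3: OPEN (0+5=5). Cumulative: 24
Frame 4: OPEN (8+1=9). Cumulative: 33
Frame 5: OPEN (0+1=1). Cumulative: 34
Frame 6: STRIKE. 10 + next two rolls (2+1) = 13. Cumulative: 47
Frame 7: OPEN (2+1=3). Cumulative: 50
Frame 8: SPARE (1+9=10). 10 + next roll (10) = 20. Cumulative: 70
Frame 9: STRIKE. 10 + next two rolls (7+1) = 18. Cumulative: 88
Frame 10: OPEN. Sum of all frame-10 rolls (7+1) = 8. Cumulative: 96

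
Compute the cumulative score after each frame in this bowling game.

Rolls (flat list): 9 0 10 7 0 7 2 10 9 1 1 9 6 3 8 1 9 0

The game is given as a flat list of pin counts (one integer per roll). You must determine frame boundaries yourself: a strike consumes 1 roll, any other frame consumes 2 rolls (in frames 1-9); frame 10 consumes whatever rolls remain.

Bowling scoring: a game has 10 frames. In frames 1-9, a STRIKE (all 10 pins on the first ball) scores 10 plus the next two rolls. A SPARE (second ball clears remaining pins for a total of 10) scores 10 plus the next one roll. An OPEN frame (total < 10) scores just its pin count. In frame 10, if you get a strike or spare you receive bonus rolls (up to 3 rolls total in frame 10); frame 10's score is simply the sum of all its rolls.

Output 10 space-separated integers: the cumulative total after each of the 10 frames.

Frame 1: OPEN (9+0=9). Cumulative: 9
Frame 2: STRIKE. 10 + next two rolls (7+0) = 17. Cumulative: 26
Frame 3: OPEN (7+0=7). Cumulative: 33
Frame 4: OPEN (7+2=9). Cumulative: 42
Frame 5: STRIKE. 10 + next two rolls (9+1) = 20. Cumulative: 62
Frame 6: SPARE (9+1=10). 10 + next roll (1) = 11. Cumulative: 73
Frame 7: SPARE (1+9=10). 10 + next roll (6) = 16. Cumulative: 89
Frame 8: OPEN (6+3=9). Cumulative: 98
Frame 9: OPEN (8+1=9). Cumulative: 107
Frame 10: OPEN. Sum of all frame-10 rolls (9+0) = 9. Cumulative: 116

Answer: 9 26 33 42 62 73 89 98 107 116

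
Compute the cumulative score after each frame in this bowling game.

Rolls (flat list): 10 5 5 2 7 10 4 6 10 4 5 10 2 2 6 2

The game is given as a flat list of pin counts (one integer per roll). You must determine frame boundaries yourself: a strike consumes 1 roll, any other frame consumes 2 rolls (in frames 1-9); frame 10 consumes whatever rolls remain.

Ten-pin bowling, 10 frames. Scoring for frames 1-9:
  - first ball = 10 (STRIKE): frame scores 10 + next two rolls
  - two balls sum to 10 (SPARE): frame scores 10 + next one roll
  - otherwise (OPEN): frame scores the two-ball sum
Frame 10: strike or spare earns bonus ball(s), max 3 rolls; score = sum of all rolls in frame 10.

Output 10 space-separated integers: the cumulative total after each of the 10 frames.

Answer: 20 32 41 61 81 100 109 123 127 135

Derivation:
Frame 1: STRIKE. 10 + next two rolls (5+5) = 20. Cumulative: 20
Frame 2: SPARE (5+5=10). 10 + next roll (2) = 12. Cumulative: 32
Frame 3: OPEN (2+7=9). Cumulative: 41
Frame 4: STRIKE. 10 + next two rolls (4+6) = 20. Cumulative: 61
Frame 5: SPARE (4+6=10). 10 + next roll (10) = 20. Cumulative: 81
Frame 6: STRIKE. 10 + next two rolls (4+5) = 19. Cumulative: 100
Frame 7: OPEN (4+5=9). Cumulative: 109
Frame 8: STRIKE. 10 + next two rolls (2+2) = 14. Cumulative: 123
Frame 9: OPEN (2+2=4). Cumulative: 127
Frame 10: OPEN. Sum of all frame-10 rolls (6+2) = 8. Cumulative: 135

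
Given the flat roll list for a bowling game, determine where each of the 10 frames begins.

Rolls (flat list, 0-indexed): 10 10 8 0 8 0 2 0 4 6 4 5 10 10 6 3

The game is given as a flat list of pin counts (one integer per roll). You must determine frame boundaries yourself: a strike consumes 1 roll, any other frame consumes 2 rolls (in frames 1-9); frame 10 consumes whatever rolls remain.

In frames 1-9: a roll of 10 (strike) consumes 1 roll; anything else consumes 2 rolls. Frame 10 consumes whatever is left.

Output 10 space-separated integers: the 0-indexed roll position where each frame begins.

Answer: 0 1 2 4 6 8 10 12 13 14

Derivation:
Frame 1 starts at roll index 0: roll=10 (strike), consumes 1 roll
Frame 2 starts at roll index 1: roll=10 (strike), consumes 1 roll
Frame 3 starts at roll index 2: rolls=8,0 (sum=8), consumes 2 rolls
Frame 4 starts at roll index 4: rolls=8,0 (sum=8), consumes 2 rolls
Frame 5 starts at roll index 6: rolls=2,0 (sum=2), consumes 2 rolls
Frame 6 starts at roll index 8: rolls=4,6 (sum=10), consumes 2 rolls
Frame 7 starts at roll index 10: rolls=4,5 (sum=9), consumes 2 rolls
Frame 8 starts at roll index 12: roll=10 (strike), consumes 1 roll
Frame 9 starts at roll index 13: roll=10 (strike), consumes 1 roll
Frame 10 starts at roll index 14: 2 remaining rolls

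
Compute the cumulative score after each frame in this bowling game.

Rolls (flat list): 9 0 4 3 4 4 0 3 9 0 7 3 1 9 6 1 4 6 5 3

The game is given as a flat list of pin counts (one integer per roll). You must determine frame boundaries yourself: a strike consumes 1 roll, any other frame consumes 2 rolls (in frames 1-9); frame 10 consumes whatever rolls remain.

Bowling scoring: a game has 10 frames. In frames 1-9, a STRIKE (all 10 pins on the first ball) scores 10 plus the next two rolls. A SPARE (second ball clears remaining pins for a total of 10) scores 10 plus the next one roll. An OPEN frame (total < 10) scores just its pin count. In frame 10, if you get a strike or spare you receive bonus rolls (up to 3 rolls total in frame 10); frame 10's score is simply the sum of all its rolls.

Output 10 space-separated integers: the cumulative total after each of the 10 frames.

Answer: 9 16 24 27 36 47 63 70 85 93

Derivation:
Frame 1: OPEN (9+0=9). Cumulative: 9
Frame 2: OPEN (4+3=7). Cumulative: 16
Frame 3: OPEN (4+4=8). Cumulative: 24
Frame 4: OPEN (0+3=3). Cumulative: 27
Frame 5: OPEN (9+0=9). Cumulative: 36
Frame 6: SPARE (7+3=10). 10 + next roll (1) = 11. Cumulative: 47
Frame 7: SPARE (1+9=10). 10 + next roll (6) = 16. Cumulative: 63
Frame 8: OPEN (6+1=7). Cumulative: 70
Frame 9: SPARE (4+6=10). 10 + next roll (5) = 15. Cumulative: 85
Frame 10: OPEN. Sum of all frame-10 rolls (5+3) = 8. Cumulative: 93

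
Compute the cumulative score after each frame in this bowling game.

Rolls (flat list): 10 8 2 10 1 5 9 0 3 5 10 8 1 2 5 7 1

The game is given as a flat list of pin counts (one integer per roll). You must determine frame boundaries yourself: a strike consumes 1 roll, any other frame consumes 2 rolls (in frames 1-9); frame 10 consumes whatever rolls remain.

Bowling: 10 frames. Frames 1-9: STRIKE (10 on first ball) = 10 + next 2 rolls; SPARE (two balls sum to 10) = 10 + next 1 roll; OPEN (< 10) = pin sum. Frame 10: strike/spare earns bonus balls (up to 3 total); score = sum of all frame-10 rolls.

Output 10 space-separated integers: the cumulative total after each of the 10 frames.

Frame 1: STRIKE. 10 + next two rolls (8+2) = 20. Cumulative: 20
Frame 2: SPARE (8+2=10). 10 + next roll (10) = 20. Cumulative: 40
Frame 3: STRIKE. 10 + next two rolls (1+5) = 16. Cumulative: 56
Frame 4: OPEN (1+5=6). Cumulative: 62
Frame 5: OPEN (9+0=9). Cumulative: 71
Frame 6: OPEN (3+5=8). Cumulative: 79
Frame 7: STRIKE. 10 + next two rolls (8+1) = 19. Cumulative: 98
Frame 8: OPEN (8+1=9). Cumulative: 107
Frame 9: OPEN (2+5=7). Cumulative: 114
Frame 10: OPEN. Sum of all frame-10 rolls (7+1) = 8. Cumulative: 122

Answer: 20 40 56 62 71 79 98 107 114 122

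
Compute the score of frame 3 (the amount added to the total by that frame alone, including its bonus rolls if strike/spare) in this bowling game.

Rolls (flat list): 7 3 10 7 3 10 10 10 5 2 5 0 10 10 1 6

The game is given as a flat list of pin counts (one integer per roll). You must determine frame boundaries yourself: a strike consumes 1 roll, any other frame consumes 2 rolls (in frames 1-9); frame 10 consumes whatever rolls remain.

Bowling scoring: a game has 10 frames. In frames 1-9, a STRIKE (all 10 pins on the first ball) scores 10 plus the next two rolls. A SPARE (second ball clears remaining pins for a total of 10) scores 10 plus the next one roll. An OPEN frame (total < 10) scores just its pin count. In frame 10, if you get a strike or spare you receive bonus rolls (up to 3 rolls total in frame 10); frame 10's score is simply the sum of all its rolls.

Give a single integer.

Answer: 20

Derivation:
Frame 1: SPARE (7+3=10). 10 + next roll (10) = 20. Cumulative: 20
Frame 2: STRIKE. 10 + next two rolls (7+3) = 20. Cumulative: 40
Frame 3: SPARE (7+3=10). 10 + next roll (10) = 20. Cumulative: 60
Frame 4: STRIKE. 10 + next two rolls (10+10) = 30. Cumulative: 90
Frame 5: STRIKE. 10 + next two rolls (10+5) = 25. Cumulative: 115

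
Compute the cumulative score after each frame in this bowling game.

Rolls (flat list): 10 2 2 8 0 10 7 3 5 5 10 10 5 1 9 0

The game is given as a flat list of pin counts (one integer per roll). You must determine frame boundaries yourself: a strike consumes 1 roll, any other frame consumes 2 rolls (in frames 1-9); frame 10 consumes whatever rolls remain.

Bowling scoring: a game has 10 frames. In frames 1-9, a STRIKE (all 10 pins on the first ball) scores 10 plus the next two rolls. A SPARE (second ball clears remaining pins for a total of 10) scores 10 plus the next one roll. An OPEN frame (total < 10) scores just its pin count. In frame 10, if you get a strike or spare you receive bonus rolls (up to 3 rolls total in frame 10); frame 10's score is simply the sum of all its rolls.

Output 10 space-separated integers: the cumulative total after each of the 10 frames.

Frame 1: STRIKE. 10 + next two rolls (2+2) = 14. Cumulative: 14
Frame 2: OPEN (2+2=4). Cumulative: 18
Frame 3: OPEN (8+0=8). Cumulative: 26
Frame 4: STRIKE. 10 + next two rolls (7+3) = 20. Cumulative: 46
Frame 5: SPARE (7+3=10). 10 + next roll (5) = 15. Cumulative: 61
Frame 6: SPARE (5+5=10). 10 + next roll (10) = 20. Cumulative: 81
Frame 7: STRIKE. 10 + next two rolls (10+5) = 25. Cumulative: 106
Frame 8: STRIKE. 10 + next two rolls (5+1) = 16. Cumulative: 122
Frame 9: OPEN (5+1=6). Cumulative: 128
Frame 10: OPEN. Sum of all frame-10 rolls (9+0) = 9. Cumulative: 137

Answer: 14 18 26 46 61 81 106 122 128 137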